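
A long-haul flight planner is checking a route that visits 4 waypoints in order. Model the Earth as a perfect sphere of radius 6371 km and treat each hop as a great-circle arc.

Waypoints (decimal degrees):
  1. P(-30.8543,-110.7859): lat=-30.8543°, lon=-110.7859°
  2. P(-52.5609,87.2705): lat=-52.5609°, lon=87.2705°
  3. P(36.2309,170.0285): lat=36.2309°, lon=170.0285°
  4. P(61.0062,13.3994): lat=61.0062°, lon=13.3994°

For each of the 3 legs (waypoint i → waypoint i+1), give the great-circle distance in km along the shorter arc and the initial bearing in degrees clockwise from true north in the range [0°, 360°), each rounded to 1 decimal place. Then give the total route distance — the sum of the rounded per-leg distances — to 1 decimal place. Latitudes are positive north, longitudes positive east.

Leg 1: dist=10575.1 km, bearing=190.9°
Leg 2: dist=12681.3 km, bearing=61.2°
Leg 3: dist=8996.3 km, bearing=348.8°
Total: 32252.7 km

Leg 1: φ1=-0.5385091, φ2=-0.9173608, Δφ=-0.3788516, Δλ=3.4567363 rad; a=sin²(Δφ/2)+cosφ1·cosφ2·sin²(Δλ/2)=0.5444859560; c=2·atan2(√a, √(1-a))=1.659886043; dist=6371·c=10575.134 ≈ 10575.1 km; running total=10575.1 km
Leg 1 bearing: y=sinΔλ·cosφ2=-0.18842597, x=cosφ1·sinφ2-sinφ1·cosφ2·cosΔλ=-0.97804890; θ=atan2(y, x)=-169.0953° <0 so +360° → 190.9047° ≈ 190.9°
Leg 2: φ1=-0.9173608, φ2=0.6323485, Δφ=1.5497093, Δλ=1.4443996 rad; a=sin²(Δφ/2)+cosφ1·cosφ2·sin²(Δλ/2)=0.7037349243; c=2·atan2(√a, √(1-a))=1.990478084; dist=6371·c=12681.336 ≈ 12681.3 km; running total=23256.4 km
Leg 2 bearing: y=sinΔλ·cosφ2=0.80020674, x=cosφ1·sinφ2-sinφ1·cosφ2·cosΔλ=0.44004260; θ=atan2(y, x)=61.1931° ≈ 61.2°
Leg 3: φ1=0.6323485, φ2=1.0647591, Δφ=0.4324106, Δλ=-2.7336935 rad; a=sin²(Δφ/2)+cosφ1·cosφ2·sin²(Δλ/2)=0.4209729877; c=2·atan2(√a, √(1-a))=1.412076733; dist=6371·c=8996.341 ≈ 8996.3 km; running total=32252.7 km
Leg 3 bearing: y=sinΔλ·cosφ2=-0.19227757, x=cosφ1·sinφ2-sinφ1·cosφ2·cosΔλ=0.96852892; θ=atan2(y, x)=-11.2287° <0 so +360° → 348.7713° ≈ 348.8°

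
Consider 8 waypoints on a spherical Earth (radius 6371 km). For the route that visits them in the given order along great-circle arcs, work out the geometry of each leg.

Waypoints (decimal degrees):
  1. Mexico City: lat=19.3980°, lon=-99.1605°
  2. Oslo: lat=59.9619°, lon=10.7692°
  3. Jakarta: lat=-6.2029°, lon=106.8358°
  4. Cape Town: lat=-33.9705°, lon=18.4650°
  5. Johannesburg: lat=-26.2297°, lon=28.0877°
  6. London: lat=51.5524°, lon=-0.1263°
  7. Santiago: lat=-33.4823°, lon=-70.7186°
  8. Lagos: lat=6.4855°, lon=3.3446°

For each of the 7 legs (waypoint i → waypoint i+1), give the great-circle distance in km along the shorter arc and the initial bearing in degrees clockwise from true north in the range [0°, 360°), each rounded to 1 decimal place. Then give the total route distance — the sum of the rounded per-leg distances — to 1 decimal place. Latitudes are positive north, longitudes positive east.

Leg 1: φ1=0.3385590, φ2=1.0465326, Δφ=0.7079736, Δλ=1.9186352 rad; a=sin²(Δφ/2)+cosφ1·cosφ2·sin²(Δλ/2)=0.4367114109; c=2·atan2(√a, √(1-a))=1.443878689; dist=6371·c=9198.951 ≈ 9199.0 km; running total=9199.0 km
Leg 1 bearing: y=sinΔλ·cosφ2=0.47059707, x=cosφ1·sinφ2-sinφ1·cosφ2·cosΔλ=0.87322197; θ=atan2(y, x)=28.3211° ≈ 28.3°
Leg 2: φ1=1.0465326, φ2=-0.1082610, Δφ=-1.1547936, Δλ=1.6766785 rad; a=sin²(Δφ/2)+cosφ1·cosφ2·sin²(Δλ/2)=0.5730655764; c=2·atan2(√a, √(1-a))=1.717452630; dist=6371·c=10941.891 ≈ 10941.9 km; running total=20140.9 km
Leg 2 bearing: y=sinΔλ·cosφ2=0.98857800, x=cosφ1·sinφ2-sinφ1·cosφ2·cosΔλ=0.03686755; θ=atan2(y, x)=87.8642° ≈ 87.9°
Leg 3: φ1=-0.1082610, φ2=-0.5928971, Δφ=-0.4846360, Δλ=-1.5423614 rad; a=sin²(Δφ/2)+cosφ1·cosφ2·sin²(Δλ/2)=0.4580924745; c=2·atan2(√a, √(1-a))=1.486882831; dist=6371·c=9472.931 ≈ 9472.9 km; running total=29613.8 km
Leg 3 bearing: y=sinΔλ·cosφ2=-0.82899013, x=cosφ1·sinφ2-sinφ1·cosφ2·cosΔλ=-0.55294702; θ=atan2(y, x)=-123.7038° <0 so +360° → 236.2962° ≈ 236.3°
Leg 4: φ1=-0.5928971, φ2=-0.4577946, Δφ=0.1351024, Δλ=0.1679478 rad; a=sin²(Δφ/2)+cosφ1·cosφ2·sin²(Δλ/2)=0.0097898151; c=2·atan2(√a, √(1-a))=0.198211300; dist=6371·c=1262.804 ≈ 1262.8 km; running total=30876.6 km
Leg 4 bearing: y=sinΔλ·cosφ2=0.14994687, x=cosφ1·sinφ2-sinφ1·cosφ2·cosΔλ=0.12763947; θ=atan2(y, x)=49.5945° ≈ 49.6°
Leg 5: φ1=-0.4577946, φ2=0.8997591, Δφ=1.3575537, Δλ=-0.4924272 rad; a=sin²(Δφ/2)+cosφ1·cosφ2·sin²(Δλ/2)=0.4273199219; c=2·atan2(√a, √(1-a))=1.424919341; dist=6371·c=9078.161 ≈ 9078.2 km; running total=39954.8 km
Leg 5 bearing: y=sinΔλ·cosφ2=-0.29396531, x=cosφ1·sinφ2-sinφ1·cosφ2·cosΔλ=0.94469827; θ=atan2(y, x)=-17.2848° <0 so +360° → 342.7152° ≈ 342.7°
Leg 6: φ1=0.8997591, φ2=-0.5843764, Δφ=-1.4841355, Δλ=-1.2320681 rad; a=sin²(Δφ/2)+cosφ1·cosφ2·sin²(Δλ/2)=0.6298665792; c=2·atan2(√a, √(1-a))=1.833542194; dist=6371·c=11681.497 ≈ 11681.5 km; running total=51636.3 km
Leg 6 bearing: y=sinΔλ·cosφ2=-0.78666355, x=cosφ1·sinφ2-sinφ1·cosφ2·cosΔλ=-0.56008852; θ=atan2(y, x)=-125.4501° <0 so +360° → 234.5499° ≈ 234.5°
Leg 7: φ1=-0.5843764, φ2=0.1131933, Δφ=0.6975697, Δλ=1.2926467 rad; a=sin²(Δφ/2)+cosφ1·cosφ2·sin²(Δλ/2)=0.4173830814; c=2·atan2(√a, √(1-a))=1.404801224; dist=6371·c=8949.989 ≈ 8950.0 km; running total=60586.3 km
Leg 7 bearing: y=sinΔλ·cosφ2=0.95541159, x=cosφ1·sinφ2-sinφ1·cosφ2·cosΔλ=0.24471713; θ=atan2(y, x)=75.6332° ≈ 75.6°

Leg 1: dist=9199.0 km, bearing=28.3°
Leg 2: dist=10941.9 km, bearing=87.9°
Leg 3: dist=9472.9 km, bearing=236.3°
Leg 4: dist=1262.8 km, bearing=49.6°
Leg 5: dist=9078.2 km, bearing=342.7°
Leg 6: dist=11681.5 km, bearing=234.5°
Leg 7: dist=8950.0 km, bearing=75.6°
Total: 60586.3 km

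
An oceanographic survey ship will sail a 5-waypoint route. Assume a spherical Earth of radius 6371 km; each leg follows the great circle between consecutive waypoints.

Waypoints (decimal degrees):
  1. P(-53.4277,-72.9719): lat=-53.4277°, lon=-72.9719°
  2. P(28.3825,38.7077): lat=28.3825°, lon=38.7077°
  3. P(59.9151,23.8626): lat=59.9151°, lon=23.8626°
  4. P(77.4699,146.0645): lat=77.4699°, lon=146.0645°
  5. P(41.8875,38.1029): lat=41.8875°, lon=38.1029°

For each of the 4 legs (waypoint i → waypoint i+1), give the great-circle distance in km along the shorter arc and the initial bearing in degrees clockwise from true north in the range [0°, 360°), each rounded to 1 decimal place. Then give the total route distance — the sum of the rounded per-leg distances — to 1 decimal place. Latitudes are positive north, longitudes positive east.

Leg 1: dist=13913.7 km, bearing=88.4°
Leg 2: dist=3681.7 km, bearing=346.4°
Leg 3: dist=4238.8 km, bearing=17.3°
Leg 4: dist=5892.2 km, bearing=297.5°
Total: 27726.4 km

Leg 1: φ1=-0.9324893, φ2=0.4953681, Δφ=1.4278574, Δλ=1.9491767 rad; a=sin²(Δφ/2)+cosφ1·cosφ2·sin²(Δλ/2)=0.7877067351; c=2·atan2(√a, √(1-a))=2.183905935; dist=6371·c=13913.665 ≈ 13913.7 km; running total=13913.7 km
Leg 1 bearing: y=sinΔλ·cosφ2=0.81756085, x=cosφ1·sinφ2-sinφ1·cosφ2·cosΔλ=0.02221702; θ=atan2(y, x)=88.4434° ≈ 88.4°
Leg 2: φ1=0.4953681, φ2=1.0457158, Δφ=0.5503477, Δλ=-0.2590959 rad; a=sin²(Δφ/2)+cosφ1·cosφ2·sin²(Δλ/2)=0.0811889014; c=2·atan2(√a, √(1-a))=0.577880701; dist=6371·c=3681.678 ≈ 3681.7 km; running total=17595.4 km
Leg 2 bearing: y=sinΔλ·cosφ2=-0.12843199, x=cosφ1·sinφ2-sinφ1·cosφ2·cosΔλ=0.53093717; θ=atan2(y, x)=-13.5984° <0 so +360° → 346.4016° ≈ 346.4°
Leg 3: φ1=1.0457158, φ2=1.3521048, Δφ=0.3063891, Δλ=2.1328255 rad; a=sin²(Δφ/2)+cosφ1·cosφ2·sin²(Δλ/2)=0.1066406883; c=2·atan2(√a, √(1-a))=0.665321073; dist=6371·c=4238.761 ≈ 4238.8 km; running total=21834.2 km
Leg 3 bearing: y=sinΔλ·cosφ2=0.18357987, x=cosφ1·sinφ2-sinφ1·cosφ2·cosΔλ=0.58938293; θ=atan2(y, x)=17.3007° ≈ 17.3°
Leg 4: φ1=1.3521048, φ2=0.7310748, Δφ=-0.6210300, Δλ=-1.8842854 rad; a=sin²(Δφ/2)+cosφ1·cosφ2·sin²(Δλ/2)=0.1990196217; c=2·atan2(√a, √(1-a))=0.924842013; dist=6371·c=5892.168 ≈ 5892.2 km; running total=27726.4 km
Leg 4 bearing: y=sinΔλ·cosφ2=-0.70817492, x=cosφ1·sinφ2-sinφ1·cosφ2·cosΔλ=0.36896007; θ=atan2(y, x)=-62.4804° <0 so +360° → 297.5196° ≈ 297.5°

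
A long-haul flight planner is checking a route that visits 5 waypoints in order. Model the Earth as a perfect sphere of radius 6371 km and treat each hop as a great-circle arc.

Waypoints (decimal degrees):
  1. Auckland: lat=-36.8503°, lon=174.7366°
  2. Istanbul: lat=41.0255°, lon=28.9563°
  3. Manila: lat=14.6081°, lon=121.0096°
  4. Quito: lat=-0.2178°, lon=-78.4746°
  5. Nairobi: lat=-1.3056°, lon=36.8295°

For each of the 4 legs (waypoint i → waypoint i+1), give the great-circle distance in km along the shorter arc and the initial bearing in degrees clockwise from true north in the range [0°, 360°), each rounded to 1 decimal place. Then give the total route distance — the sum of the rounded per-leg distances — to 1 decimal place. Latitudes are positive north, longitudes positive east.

Leg 1: φ1=-0.6431591, φ2=0.7160301, Δφ=1.3591891, Δλ=-2.5443462 rad; a=sin²(Δφ/2)+cosφ1·cosφ2·sin²(Δλ/2)=0.9464199317; c=2·atan2(√a, √(1-a))=2.674408174; dist=6371·c=17038.654 ≈ 17038.7 km; running total=17038.7 km
Leg 1 bearing: y=sinΔλ·cosφ2=-0.42426006, x=cosφ1·sinφ2-sinφ1·cosφ2·cosΔλ=0.15113034; θ=atan2(y, x)=-70.3930° <0 so +360° → 289.6070° ≈ 289.6°
Leg 2: φ1=0.7160301, φ2=0.2549594, Δφ=-0.4610706, Δλ=1.6066332 rad; a=sin²(Δφ/2)+cosφ1·cosφ2·sin²(Δλ/2)=0.4303047703; c=2·atan2(√a, √(1-a))=1.430950489; dist=6371·c=9116.586 ≈ 9116.6 km; running total=26155.3 km
Leg 2 bearing: y=sinΔλ·cosφ2=0.96705221, x=cosφ1·sinφ2-sinφ1·cosφ2·cosΔλ=0.21302658; θ=atan2(y, x)=77.5770° ≈ 77.6°
Leg 3: φ1=0.2549594, φ2=-0.0038013, Δφ=-0.2587608, Δλ=-3.4816561 rad; a=sin²(Δφ/2)+cosφ1·cosφ2·sin²(Δλ/2)=0.9566051902; c=2·atan2(√a, √(1-a))=2.721890575; dist=6371·c=17341.165 ≈ 17341.2 km; running total=43496.5 km
Leg 3 bearing: y=sinΔλ·cosφ2=0.33354449, x=cosφ1·sinφ2-sinφ1·cosφ2·cosΔλ=0.23408305; θ=atan2(y, x)=54.9386° ≈ 54.9°
Leg 4: φ1=-0.0038013, φ2=-0.0227870, Δφ=-0.0189857, Δλ=2.0124362 rad; a=sin²(Δφ/2)+cosφ1·cosφ2·sin²(Δλ/2)=0.7136109461; c=2·atan2(√a, √(1-a))=2.012214236; dist=6371·c=12819.817 ≈ 12819.8 km; running total=56316.3 km
Leg 4 bearing: y=sinΔλ·cosφ2=0.90381726, x=cosφ1·sinφ2-sinφ1·cosφ2·cosΔλ=-0.02440923; θ=atan2(y, x)=91.5470° ≈ 91.5°

Leg 1: dist=17038.7 km, bearing=289.6°
Leg 2: dist=9116.6 km, bearing=77.6°
Leg 3: dist=17341.2 km, bearing=54.9°
Leg 4: dist=12819.8 km, bearing=91.5°
Total: 56316.3 km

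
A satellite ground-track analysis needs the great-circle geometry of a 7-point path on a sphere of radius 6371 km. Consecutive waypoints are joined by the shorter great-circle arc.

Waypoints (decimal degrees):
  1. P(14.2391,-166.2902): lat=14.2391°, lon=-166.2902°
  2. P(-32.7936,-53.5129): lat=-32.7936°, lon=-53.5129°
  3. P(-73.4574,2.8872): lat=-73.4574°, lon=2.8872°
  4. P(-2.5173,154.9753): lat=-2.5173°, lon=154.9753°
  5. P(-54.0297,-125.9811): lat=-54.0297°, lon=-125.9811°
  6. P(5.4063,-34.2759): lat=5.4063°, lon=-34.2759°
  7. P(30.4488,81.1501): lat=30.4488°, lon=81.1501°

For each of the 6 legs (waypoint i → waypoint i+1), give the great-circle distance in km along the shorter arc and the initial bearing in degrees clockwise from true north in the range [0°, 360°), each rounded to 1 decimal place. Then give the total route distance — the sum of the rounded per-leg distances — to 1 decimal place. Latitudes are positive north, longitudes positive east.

Leg 1: dist=12971.8 km, bearing=119.9°
Leg 2: dist=5485.7 km, bearing=161.8°
Leg 3: dist=11350.7 km, bearing=151.4°
Leg 4: dist=9067.1 km, bearing=144.3°
Leg 5: dist=10605.1 km, bearing=88.2°
Leg 6: dist=12087.7 km, bearing=55.3°
Total: 61568.1 km

Leg 1: φ1=0.2485192, φ2=-0.5723563, Δφ=-0.8208755, Δλ=1.9683352 rad; a=sin²(Δφ/2)+cosφ1·cosφ2·sin²(Δλ/2)=0.7243353988; c=2·atan2(√a, √(1-a))=2.036073802; dist=6371·c=12971.826 ≈ 12971.8 km; running total=12971.8 km
Leg 1 bearing: y=sinΔλ·cosφ2=0.77507216, x=cosφ1·sinφ2-sinφ1·cosφ2·cosΔλ=-0.44492434; θ=atan2(y, x)=119.8577° ≈ 119.9°
Leg 2: φ1=-0.5723563, φ2=-1.2820735, Δφ=-0.7097172, Δλ=0.9843674 rad; a=sin²(Δφ/2)+cosφ1·cosφ2·sin²(Δλ/2)=0.1741749935; c=2·atan2(√a, √(1-a))=0.861038611; dist=6371·c=5485.677 ≈ 5485.7 km; running total=18457.5 km
Leg 2 bearing: y=sinΔλ·cosφ2=0.23715641, x=cosφ1·sinφ2-sinφ1·cosφ2·cosΔλ=-0.72049226; θ=atan2(y, x)=161.7806° ≈ 161.8°
Leg 3: φ1=-1.2820735, φ2=-0.0439352, Δφ=1.2381383, Δλ=2.6544381 rad; a=sin²(Δφ/2)+cosφ1·cosφ2·sin²(Δλ/2)=0.6046297060; c=2·atan2(√a, √(1-a))=1.781613869; dist=6371·c=11350.662 ≈ 11350.7 km; running total=29808.2 km
Leg 3 bearing: y=sinΔλ·cosφ2=0.46766163, x=cosφ1·sinφ2-sinφ1·cosφ2·cosΔλ=-0.85878001; θ=atan2(y, x)=151.4288° ≈ 151.4°
Leg 4: φ1=-0.0439352, φ2=-0.9429962, Δφ=-0.8990610, Δλ=-4.9036142 rad; a=sin²(Δφ/2)+cosφ1·cosφ2·sin²(Δλ/2)=0.4264627937; c=2·atan2(√a, √(1-a))=1.423186461; dist=6371·c=9067.121 ≈ 9067.1 km; running total=38875.3 km
Leg 4 bearing: y=sinΔλ·cosφ2=0.57665936, x=cosφ1·sinφ2-sinφ1·cosφ2·cosΔλ=-0.80363742; θ=atan2(y, x)=144.3382° ≈ 144.3°
Leg 5: φ1=-0.9429962, φ2=0.0943577, Δφ=1.0373539, Δλ=1.6005577 rad; a=sin²(Δφ/2)+cosφ1·cosφ2·sin²(Δλ/2)=0.5468264769; c=2·atan2(√a, √(1-a))=1.664586727; dist=6371·c=10605.082 ≈ 10605.1 km; running total=49480.4 km
Leg 5 bearing: y=sinΔλ·cosφ2=0.99511074, x=cosφ1·sinφ2-sinφ1·cosφ2·cosΔλ=0.03136448; θ=atan2(y, x)=88.1947° ≈ 88.2°
Leg 6: φ1=0.0943577, φ2=0.5314318, Δφ=0.4370741, Δλ=2.0145637 rad; a=sin²(Δφ/2)+cosφ1·cosφ2·sin²(Δλ/2)=0.6603688486; c=2·atan2(√a, √(1-a))=1.897304557; dist=6371·c=12087.727 ≈ 12087.7 km; running total=61568.1 km
Leg 6 bearing: y=sinΔλ·cosφ2=0.77858154, x=cosφ1·sinφ2-sinφ1·cosφ2·cosΔλ=0.53938680; θ=atan2(y, x)=55.2865° ≈ 55.3°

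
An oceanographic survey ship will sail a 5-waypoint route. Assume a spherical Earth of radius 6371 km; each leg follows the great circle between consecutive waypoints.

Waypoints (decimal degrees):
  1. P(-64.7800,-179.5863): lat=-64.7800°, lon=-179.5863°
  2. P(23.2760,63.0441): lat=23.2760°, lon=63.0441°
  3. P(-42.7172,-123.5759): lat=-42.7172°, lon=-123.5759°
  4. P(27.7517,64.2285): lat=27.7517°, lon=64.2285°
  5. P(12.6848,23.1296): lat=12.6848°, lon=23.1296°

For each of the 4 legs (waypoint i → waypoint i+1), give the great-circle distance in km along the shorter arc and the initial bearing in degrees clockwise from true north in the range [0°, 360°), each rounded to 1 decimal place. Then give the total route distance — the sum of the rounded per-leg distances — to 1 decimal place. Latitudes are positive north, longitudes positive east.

Leg 1: φ1=-1.1306243, φ2=0.4062428, Δφ=1.5368671, Δλ=4.2346993 rad; a=sin²(Δφ/2)+cosφ1·cosφ2·sin²(Δλ/2)=0.7687192865; c=2·atan2(√a, √(1-a))=2.138193111; dist=6371·c=13622.428 ≈ 13622.4 km; running total=13622.4 km
Leg 1 bearing: y=sinΔλ·cosφ2=-0.81578204, x=cosφ1·sinφ2-sinφ1·cosφ2·cosΔλ=-0.21368071; θ=atan2(y, x)=-104.6779° <0 so +360° → 255.3221° ≈ 255.3°
Leg 2: φ1=0.4062428, φ2=-0.7455558, Δφ=-1.1517986, Δλ=-3.2571335 rad; a=sin²(Δφ/2)+cosφ1·cosφ2·sin²(Δλ/2)=0.9692418155; c=2·atan2(√a, √(1-a))=2.789008947; dist=6371·c=17768.776 ≈ 17768.8 km; running total=31391.2 km
Leg 2 bearing: y=sinΔλ·cosφ2=0.08470034, x=cosφ1·sinφ2-sinφ1·cosφ2·cosΔλ=-0.33477504; θ=atan2(y, x)=165.8017° ≈ 165.8°
Leg 3: φ1=-0.7455558, φ2=0.4843585, Δφ=1.2299143, Δλ=3.2778051 rad; a=sin²(Δφ/2)+cosφ1·cosφ2·sin²(Δλ/2)=0.9800294819; c=2·atan2(√a, √(1-a))=2.858009205; dist=6371·c=18208.377 ≈ 18208.4 km; running total=49599.6 km
Leg 3 bearing: y=sinΔλ·cosφ2=-0.12017206, x=cosφ1·sinφ2-sinφ1·cosφ2·cosΔλ=-0.25267660; θ=atan2(y, x)=-154.5644° <0 so +360° → 205.4356° ≈ 205.4°
Leg 4: φ1=0.4843585, φ2=0.2213915, Δφ=-0.2629670, Δλ=-0.7173111 rad; a=sin²(Δφ/2)+cosφ1·cosφ2·sin²(Δλ/2)=0.1235665641; c=2·atan2(√a, √(1-a))=0.718389228; dist=6371·c=4576.858 ≈ 4576.9 km; running total=54176.5 km
Leg 4 bearing: y=sinΔλ·cosφ2=-0.64131646, x=cosφ1·sinφ2-sinφ1·cosφ2·cosΔλ=-0.14800225; θ=atan2(y, x)=-102.9951° <0 so +360° → 257.0049° ≈ 257.0°

Leg 1: dist=13622.4 km, bearing=255.3°
Leg 2: dist=17768.8 km, bearing=165.8°
Leg 3: dist=18208.4 km, bearing=205.4°
Leg 4: dist=4576.9 km, bearing=257.0°
Total: 54176.5 km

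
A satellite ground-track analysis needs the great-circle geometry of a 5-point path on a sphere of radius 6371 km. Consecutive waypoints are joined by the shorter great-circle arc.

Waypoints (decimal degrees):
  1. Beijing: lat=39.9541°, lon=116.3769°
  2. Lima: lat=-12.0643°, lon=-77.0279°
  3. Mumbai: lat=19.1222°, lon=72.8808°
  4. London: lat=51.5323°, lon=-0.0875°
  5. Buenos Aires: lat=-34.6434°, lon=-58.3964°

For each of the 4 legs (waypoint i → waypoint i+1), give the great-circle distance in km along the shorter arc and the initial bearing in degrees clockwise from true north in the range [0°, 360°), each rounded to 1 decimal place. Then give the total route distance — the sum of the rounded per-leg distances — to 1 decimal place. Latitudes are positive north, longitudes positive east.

Leg 1: φ1=0.6973306, φ2=-0.2105618, Δφ=-0.9078924, Δλ=-3.3755505 rad; a=sin²(Δφ/2)+cosφ1·cosφ2·sin²(Δλ/2)=0.9317131902; c=2·atan2(√a, √(1-a))=2.612819000; dist=6371·c=16646.270 ≈ 16646.3 km; running total=16646.3 km
Leg 1 bearing: y=sinΔλ·cosφ2=0.22670913, x=cosφ1·sinφ2-sinφ1·cosφ2·cosΔλ=0.45066379; θ=atan2(y, x)=26.7050° ≈ 26.7°
Leg 2: φ1=-0.2105618, φ2=0.3337454, Δφ=0.5443071, Δλ=2.6164004 rad; a=sin²(Δφ/2)+cosφ1·cosφ2·sin²(Δλ/2)=0.9339494521; c=2·atan2(√a, √(1-a))=2.621753126; dist=6371·c=16703.189 ≈ 16703.2 km; running total=33349.5 km
Leg 2 bearing: y=sinΔλ·cosφ2=0.47371428, x=cosφ1·sinφ2-sinφ1·cosφ2·cosΔλ=0.14948669; θ=atan2(y, x)=72.4862° ≈ 72.5°
Leg 3: φ1=0.3337454, φ2=0.8994083, Δφ=0.5656630, Δλ=-1.2735371 rad; a=sin²(Δφ/2)+cosφ1·cosφ2·sin²(Δλ/2)=0.2856815745; c=2·atan2(√a, √(1-a))=1.127812872; dist=6371·c=7185.296 ≈ 7185.3 km; running total=40534.8 km
Leg 3 bearing: y=sinΔλ·cosφ2=-0.59479098, x=cosφ1·sinφ2-sinφ1·cosφ2·cosΔλ=0.68006921; θ=atan2(y, x)=-41.1731° <0 so +360° → 318.8269° ≈ 318.8°
Leg 4: φ1=0.8994083, φ2=-0.6046414, Δφ=-1.5040497, Δλ=-1.0176823 rad; a=sin²(Δφ/2)+cosφ1·cosφ2·sin²(Δλ/2)=0.5881131669; c=2·atan2(√a, √(1-a))=1.747947788; dist=6371·c=11136.175 ≈ 11136.2 km; running total=51671.0 km
Leg 4 bearing: y=sinΔλ·cosφ2=-0.70003455, x=cosφ1·sinφ2-sinφ1·cosφ2·cosΔλ=-0.69202305; θ=atan2(y, x)=-134.6703° <0 so +360° → 225.3297° ≈ 225.3°

Leg 1: dist=16646.3 km, bearing=26.7°
Leg 2: dist=16703.2 km, bearing=72.5°
Leg 3: dist=7185.3 km, bearing=318.8°
Leg 4: dist=11136.2 km, bearing=225.3°
Total: 51671.0 km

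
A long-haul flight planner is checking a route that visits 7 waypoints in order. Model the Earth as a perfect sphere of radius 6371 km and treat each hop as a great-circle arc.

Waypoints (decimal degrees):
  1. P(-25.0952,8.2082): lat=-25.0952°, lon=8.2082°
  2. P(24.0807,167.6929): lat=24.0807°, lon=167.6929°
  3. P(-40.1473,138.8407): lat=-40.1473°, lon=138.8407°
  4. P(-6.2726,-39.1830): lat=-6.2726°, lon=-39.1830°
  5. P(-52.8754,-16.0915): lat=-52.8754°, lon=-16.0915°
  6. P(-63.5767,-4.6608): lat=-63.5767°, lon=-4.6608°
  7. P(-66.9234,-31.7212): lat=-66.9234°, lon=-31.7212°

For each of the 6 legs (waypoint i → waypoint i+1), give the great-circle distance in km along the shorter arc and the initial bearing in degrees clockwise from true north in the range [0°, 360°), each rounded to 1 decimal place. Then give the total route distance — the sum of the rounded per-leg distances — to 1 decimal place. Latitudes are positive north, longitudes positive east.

Leg 1: φ1=-0.4379939, φ2=0.4202875, Δφ=0.8582814, Δλ=2.7835331 rad; a=sin²(Δφ/2)+cosφ1·cosφ2·sin²(Δλ/2)=0.9737035144; c=2·atan2(√a, √(1-a))=2.815830312; dist=6371·c=17939.655 ≈ 17939.7 km; running total=17939.7 km
Leg 1 bearing: y=sinΔλ·cosφ2=0.31995776, x=cosφ1·sinφ2-sinφ1·cosφ2·cosΔλ=0.00685212; θ=atan2(y, x)=88.7732° ≈ 88.8°
Leg 2: φ1=0.4202875, φ2=-0.7007026, Δφ=-1.1209901, Δλ=-0.5035659 rad; a=sin²(Δφ/2)+cosφ1·cosφ2·sin²(Δλ/2)=0.3259184143; c=2·atan2(√a, √(1-a))=1.215185360; dist=6371·c=7741.946 ≈ 7741.9 km; running total=25681.6 km
Leg 2 bearing: y=sinΔλ·cosφ2=-0.36885751, x=cosφ1·sinφ2-sinφ1·cosφ2·cosΔλ=-0.86181584; θ=atan2(y, x)=-156.8291° <0 so +360° → 203.1709° ≈ 203.2°
Leg 3: φ1=-0.7007026, φ2=-0.1094775, Δφ=0.5912250, Δλ=-3.1070997 rad; a=sin²(Δφ/2)+cosφ1·cosφ2·sin²(Δλ/2)=0.8444580142; c=2·atan2(√a, √(1-a))=2.330788854; dist=6371·c=14849.456 ≈ 14849.5 km; running total=40531.1 km
Leg 3 bearing: y=sinΔλ·cosφ2=-0.03427965, x=cosφ1·sinφ2-sinφ1·cosφ2·cosΔλ=-0.72403012; θ=atan2(y, x)=-177.2893° <0 so +360° → 182.7107° ≈ 182.7°
Leg 4: φ1=-0.1094775, φ2=-0.9228498, Δφ=-0.8133723, Δλ=0.4030227 rad; a=sin²(Δφ/2)+cosφ1·cosφ2·sin²(Δλ/2)=0.1805075718; c=2·atan2(√a, √(1-a))=0.877618492; dist=6371·c=5591.307 ≈ 5591.3 km; running total=46122.4 km
Leg 4 bearing: y=sinΔλ·cosφ2=0.23671285, x=cosφ1·sinφ2-sinφ1·cosφ2·cosΔλ=-0.73189164; θ=atan2(y, x)=162.0774° ≈ 162.1°
Leg 5: φ1=-0.9228498, φ2=-1.1096227, Δφ=-0.1867729, Δλ=0.1995034 rad; a=sin²(Δφ/2)+cosφ1·cosφ2·sin²(Δλ/2)=0.0113593290; c=2·atan2(√a, √(1-a))=0.213565942; dist=6371·c=1360.629 ≈ 1360.6 km; running total=47483.0 km
Leg 5 bearing: y=sinΔλ·cosφ2=0.08819112, x=cosφ1·sinφ2-sinφ1·cosφ2·cosΔλ=-0.19272650; θ=atan2(y, x)=155.4113° ≈ 155.4°
Leg 6: φ1=-1.1096227, φ2=-1.1680337, Δφ=-0.0584109, Δλ=-0.4722931 rad; a=sin²(Δφ/2)+cosφ1·cosφ2·sin²(Δλ/2)=0.0103999607; c=2·atan2(√a, √(1-a))=0.204315590; dist=6371·c=1301.695 ≈ 1301.7 km; running total=48784.7 km
Leg 6 bearing: y=sinΔλ·cosφ2=-0.17831482, x=cosφ1·sinφ2-sinφ1·cosφ2·cosΔλ=-0.09680408; θ=atan2(y, x)=-118.4968° <0 so +360° → 241.5032° ≈ 241.5°

Leg 1: dist=17939.7 km, bearing=88.8°
Leg 2: dist=7741.9 km, bearing=203.2°
Leg 3: dist=14849.5 km, bearing=182.7°
Leg 4: dist=5591.3 km, bearing=162.1°
Leg 5: dist=1360.6 km, bearing=155.4°
Leg 6: dist=1301.7 km, bearing=241.5°
Total: 48784.7 km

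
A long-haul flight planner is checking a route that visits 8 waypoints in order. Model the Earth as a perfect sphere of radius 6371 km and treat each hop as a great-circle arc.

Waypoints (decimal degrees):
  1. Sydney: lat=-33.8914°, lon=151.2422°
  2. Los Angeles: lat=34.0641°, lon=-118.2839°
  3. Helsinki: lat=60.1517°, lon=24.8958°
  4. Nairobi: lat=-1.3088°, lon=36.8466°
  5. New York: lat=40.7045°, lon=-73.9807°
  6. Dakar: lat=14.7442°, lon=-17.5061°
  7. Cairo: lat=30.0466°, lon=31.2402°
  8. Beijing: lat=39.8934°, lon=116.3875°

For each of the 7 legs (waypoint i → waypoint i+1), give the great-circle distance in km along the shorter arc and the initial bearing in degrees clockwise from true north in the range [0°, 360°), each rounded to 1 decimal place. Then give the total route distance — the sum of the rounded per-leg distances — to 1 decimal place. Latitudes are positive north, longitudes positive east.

Leg 1: dist=12069.5 km, bearing=60.9°
Leg 2: dist=9011.1 km, bearing=17.6°
Leg 3: dist=6912.1 km, bearing=166.5°
Leg 4: dist=11844.6 km, bearing=312.3°
Leg 5: dist=6136.6 km, bearing=100.9°
Leg 6: dist=5248.6 km, bearing=62.5°
Leg 7: dist=7542.6 km, bearing=55.6°
Total: 58765.1 km

Leg 1: φ1=-0.5915165, φ2=0.5945307, Δφ=1.1860472, Δλ=-4.7041179 rad; a=sin²(Δφ/2)+cosφ1·cosφ2·sin²(Δλ/2)=0.6590110443; c=2·atan2(√a, √(1-a))=1.894438861; dist=6371·c=12069.470 ≈ 12069.5 km; running total=12069.5 km
Leg 1 bearing: y=sinΔλ·cosφ2=0.82838312, x=cosφ1·sinφ2-sinφ1·cosφ2·cosΔλ=0.46113269; θ=atan2(y, x)=60.8968° ≈ 60.9°
Leg 2: φ1=0.5945307, φ2=1.0498452, Δφ=0.4553145, Δλ=2.4989572 rad; a=sin²(Δφ/2)+cosφ1·cosφ2·sin²(Δλ/2)=0.4221199253; c=2·atan2(√a, √(1-a))=1.414399378; dist=6371·c=9011.138 ≈ 9011.1 km; running total=21080.6 km
Leg 2 bearing: y=sinΔλ·cosφ2=0.29827840, x=cosφ1·sinφ2-sinφ1·cosφ2·cosΔλ=0.94168401; θ=atan2(y, x)=17.5756° ≈ 17.6°
Leg 3: φ1=1.0498452, φ2=-0.0228429, Δφ=-1.0726881, Δλ=0.2085808 rad; a=sin²(Δφ/2)+cosφ1·cosφ2·sin²(Δλ/2)=0.2665100275; c=2·atan2(√a, √(1-a))=1.084923958; dist=6371·c=6912.051 ≈ 6912.1 km; running total=27992.7 km
Leg 3 bearing: y=sinΔλ·cosφ2=0.20701765, x=cosφ1·sinφ2-sinφ1·cosφ2·cosΔλ=-0.85969380; θ=atan2(y, x)=166.4607° ≈ 166.5°
Leg 4: φ1=-0.0228429, φ2=0.7104275, Δφ=0.7332704, Δλ=-1.9343013 rad; a=sin²(Δφ/2)+cosφ1·cosφ2·sin²(Δλ/2)=0.6421818865; c=2·atan2(√a, √(1-a))=1.859139066; dist=6371·c=11844.575 ≈ 11844.6 km; running total=39837.3 km
Leg 4 bearing: y=sinΔλ·cosφ2=-0.70854722, x=cosφ1·sinφ2-sinφ1·cosφ2·cosΔλ=0.64583131; θ=atan2(y, x)=-47.6512° <0 so +360° → 312.3488° ≈ 312.3°
Leg 5: φ1=0.7104275, φ2=0.2573348, Δφ=-0.4530927, Δλ=0.9856677 rad; a=sin²(Δφ/2)+cosφ1·cosφ2·sin²(Δλ/2)=0.2145578678; c=2·atan2(√a, √(1-a))=0.963213857; dist=6371·c=6136.635 ≈ 6136.6 km; running total=45973.9 km
Leg 5 bearing: y=sinΔλ·cosφ2=0.80619068, x=cosφ1·sinφ2-sinφ1·cosφ2·cosΔλ=-0.15539543; θ=atan2(y, x)=100.9101° ≈ 100.9°
Leg 6: φ1=0.2573348, φ2=0.5244121, Δφ=0.2670773, Δλ=0.8507834 rad; a=sin²(Δφ/2)+cosφ1·cosφ2·sin²(Δλ/2)=0.1602898807; c=2·atan2(√a, √(1-a))=0.823824117; dist=6371·c=5248.583 ≈ 5248.6 km; running total=51222.5 km
Leg 6 bearing: y=sinΔλ·cosφ2=0.65076955, x=cosφ1·sinφ2-sinφ1·cosφ2·cosΔλ=0.33895003; θ=atan2(y, x)=62.4875° ≈ 62.5°
Leg 7: φ1=0.5244121, φ2=0.6962712, Δφ=0.1718591, Δλ=1.4861007 rad; a=sin²(Δφ/2)+cosφ1·cosφ2·sin²(Δλ/2)=0.3113427700; c=2·atan2(√a, √(1-a))=1.183901634; dist=6371·c=7542.637 ≈ 7542.6 km; running total=58765.1 km
Leg 7 bearing: y=sinΔλ·cosφ2=0.76448885, x=cosφ1·sinφ2-sinφ1·cosφ2·cosΔλ=0.52267638; θ=atan2(y, x)=55.6398° ≈ 55.6°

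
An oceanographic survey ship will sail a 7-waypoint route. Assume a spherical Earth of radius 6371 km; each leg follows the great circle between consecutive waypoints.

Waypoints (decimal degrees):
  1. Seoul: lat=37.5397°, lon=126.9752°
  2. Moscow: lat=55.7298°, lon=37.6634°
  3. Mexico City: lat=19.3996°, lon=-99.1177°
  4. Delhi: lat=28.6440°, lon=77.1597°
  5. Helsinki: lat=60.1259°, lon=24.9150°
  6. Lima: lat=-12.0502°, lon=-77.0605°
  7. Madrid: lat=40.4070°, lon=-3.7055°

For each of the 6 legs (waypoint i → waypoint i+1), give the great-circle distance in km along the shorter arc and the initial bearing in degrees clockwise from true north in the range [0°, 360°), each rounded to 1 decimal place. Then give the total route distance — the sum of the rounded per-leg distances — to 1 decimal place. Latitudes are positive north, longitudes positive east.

Leg 1: φ1=0.6551914, φ2=0.9726685, Δφ=0.3174771, Δλ=-1.5587850 rad; a=sin²(Δφ/2)+cosφ1·cosφ2·sin²(Δλ/2)=0.2455539037; c=2·atan2(√a, √(1-a))=1.036898933; dist=6371·c=6606.083 ≈ 6606.1 km; running total=6606.1 km
Leg 1 bearing: y=sinΔλ·cosφ2=-0.56305569, x=cosφ1·sinφ2-sinφ1·cosφ2·cosΔλ=0.65115054; θ=atan2(y, x)=-40.8503° <0 so +360° → 319.1497° ≈ 319.1°
Leg 2: φ1=0.9726685, φ2=0.3385869, Δφ=-0.6340816, Δλ=-2.3872805 rad; a=sin²(Δφ/2)+cosφ1·cosφ2·sin²(Δλ/2)=0.5562824927; c=2·atan2(√a, √(1-a))=1.683600394; dist=6371·c=10726.218 ≈ 10726.2 km; running total=17332.3 km
Leg 2 bearing: y=sinΔλ·cosφ2=-0.64590870, x=cosφ1·sinφ2-sinφ1·cosφ2·cosΔλ=0.75507024; θ=atan2(y, x)=-40.5446° <0 so +360° → 319.4554° ≈ 319.5°
Leg 3: φ1=0.3385869, φ2=0.4999321, Δφ=0.1613452, Δλ=3.0766210 rad; a=sin²(Δφ/2)+cosφ1·cosφ2·sin²(Δλ/2)=0.8334091721; c=2·atan2(√a, √(1-a))=2.300727498; dist=6371·c=14657.935 ≈ 14657.9 km; running total=31990.2 km
Leg 3 bearing: y=sinΔλ·cosφ2=0.05697997, x=cosφ1·sinφ2-sinφ1·cosφ2·cosΔλ=0.74303875; θ=atan2(y, x)=4.3851° ≈ 4.4°
Leg 4: φ1=0.4999321, φ2=1.0493949, Δφ=0.5494628, Δλ=-0.9118420 rad; a=sin²(Δφ/2)+cosφ1·cosφ2·sin²(Δλ/2)=0.1583383973; c=2·atan2(√a, √(1-a))=0.818491717; dist=6371·c=5214.611 ≈ 5214.6 km; running total=37204.8 km
Leg 4 bearing: y=sinΔλ·cosφ2=-0.39381096, x=cosφ1·sinφ2-sinφ1·cosφ2·cosΔλ=0.61480267; θ=atan2(y, x)=-32.6415° <0 so +360° → 327.3585° ≈ 327.4°
Leg 5: φ1=1.0493949, φ2=-0.2103157, Δφ=-1.2597106, Δλ=-1.7798082 rad; a=sin²(Δφ/2)+cosφ1·cosφ2·sin²(Δλ/2)=0.6410510582; c=2·atan2(√a, √(1-a))=1.856780842; dist=6371·c=11829.551 ≈ 11829.6 km; running total=49034.4 km
Leg 5 bearing: y=sinΔλ·cosφ2=-0.95668104, x=cosφ1·sinφ2-sinφ1·cosφ2·cosΔλ=0.07197075; θ=atan2(y, x)=-85.6978° <0 so +360° → 274.3022° ≈ 274.3°
Leg 6: φ1=-0.2103157, φ2=0.7052352, Δφ=0.9155509, Δλ=1.2802863 rad; a=sin²(Δφ/2)+cosφ1·cosφ2·sin²(Δλ/2)=0.4610097795; c=2·atan2(√a, √(1-a))=1.492736636; dist=6371·c=9510.225 ≈ 9510.2 km; running total=58544.6 km
Leg 6 bearing: y=sinΔλ·cosφ2=0.72955238, x=cosφ1·sinφ2-sinφ1·cosφ2·cosΔλ=0.67946477; θ=atan2(y, x)=47.0359° ≈ 47.0°

Leg 1: dist=6606.1 km, bearing=319.1°
Leg 2: dist=10726.2 km, bearing=319.5°
Leg 3: dist=14657.9 km, bearing=4.4°
Leg 4: dist=5214.6 km, bearing=327.4°
Leg 5: dist=11829.6 km, bearing=274.3°
Leg 6: dist=9510.2 km, bearing=47.0°
Total: 58544.6 km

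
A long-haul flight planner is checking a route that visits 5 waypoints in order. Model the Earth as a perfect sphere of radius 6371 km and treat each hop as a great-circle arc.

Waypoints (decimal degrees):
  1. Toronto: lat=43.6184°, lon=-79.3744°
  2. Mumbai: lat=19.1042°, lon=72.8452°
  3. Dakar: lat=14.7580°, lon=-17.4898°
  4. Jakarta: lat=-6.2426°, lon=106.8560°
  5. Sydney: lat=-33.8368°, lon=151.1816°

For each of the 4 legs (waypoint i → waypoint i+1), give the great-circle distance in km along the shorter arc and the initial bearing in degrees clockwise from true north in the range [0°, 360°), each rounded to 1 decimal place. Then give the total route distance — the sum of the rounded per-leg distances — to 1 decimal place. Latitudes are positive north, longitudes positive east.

Leg 1: dist=12487.2 km, bearing=28.4°
Leg 2: dist=9509.9 km, bearing=284.1°
Leg 3: dist=13871.9 km, bearing=87.4°
Leg 4: dist=5489.1 km, bearing=130.1°
Total: 41358.1 km

Leg 1: φ1=0.7612847, φ2=0.3334312, Δφ=-0.4278535, Δλ=2.6567332 rad; a=sin²(Δφ/2)+cosφ1·cosφ2·sin²(Δλ/2)=0.6897262065; c=2·atan2(√a, √(1-a))=1.960000701; dist=6371·c=12487.164 ≈ 12487.2 km; running total=12487.2 km
Leg 1 bearing: y=sinΔλ·cosφ2=0.44041440, x=cosφ1·sinφ2-sinφ1·cosφ2·cosΔλ=0.81366518; θ=atan2(y, x)=28.4255° ≈ 28.4°
Leg 2: φ1=0.3334312, φ2=0.2575757, Δφ=-0.0758555, Δλ=-1.5766432 rad; a=sin²(Δφ/2)+cosφ1·cosφ2·sin²(Δλ/2)=0.4609852015; c=2·atan2(√a, √(1-a))=1.492687330; dist=6371·c=9509.911 ≈ 9509.9 km; running total=21997.1 km
Leg 2 bearing: y=sinΔλ·cosφ2=-0.96699385, x=cosφ1·sinφ2-sinφ1·cosφ2·cosΔλ=0.24255777; θ=atan2(y, x)=-75.9186° <0 so +360° → 284.0814° ≈ 284.1°
Leg 3: φ1=0.2575757, φ2=-0.1089539, Δφ=-0.3665296, Δλ=2.1702436 rad; a=sin²(Δφ/2)+cosφ1·cosφ2·sin²(Δλ/2)=0.7850193016; c=2·atan2(√a, √(1-a))=2.177349166; dist=6371·c=13871.892 ≈ 13871.9 km; running total=35869.0 km
Leg 3 bearing: y=sinΔλ·cosφ2=0.82075180, x=cosφ1·sinφ2-sinφ1·cosφ2·cosΔλ=0.03771564; θ=atan2(y, x)=87.3690° ≈ 87.4°
Leg 4: φ1=-0.1089539, φ2=-0.5905636, Δφ=-0.4816096, Δλ=0.7736277 rad; a=sin²(Δφ/2)+cosφ1·cosφ2·sin²(Δλ/2)=0.1743801222; c=2·atan2(√a, √(1-a))=0.861579351; dist=6371·c=5489.122 ≈ 5489.1 km; running total=41358.1 km
Leg 4 bearing: y=sinΔλ·cosφ2=0.58038815, x=cosφ1·sinφ2-sinφ1·cosφ2·cosΔλ=-0.48891347; θ=atan2(y, x)=130.1105° ≈ 130.1°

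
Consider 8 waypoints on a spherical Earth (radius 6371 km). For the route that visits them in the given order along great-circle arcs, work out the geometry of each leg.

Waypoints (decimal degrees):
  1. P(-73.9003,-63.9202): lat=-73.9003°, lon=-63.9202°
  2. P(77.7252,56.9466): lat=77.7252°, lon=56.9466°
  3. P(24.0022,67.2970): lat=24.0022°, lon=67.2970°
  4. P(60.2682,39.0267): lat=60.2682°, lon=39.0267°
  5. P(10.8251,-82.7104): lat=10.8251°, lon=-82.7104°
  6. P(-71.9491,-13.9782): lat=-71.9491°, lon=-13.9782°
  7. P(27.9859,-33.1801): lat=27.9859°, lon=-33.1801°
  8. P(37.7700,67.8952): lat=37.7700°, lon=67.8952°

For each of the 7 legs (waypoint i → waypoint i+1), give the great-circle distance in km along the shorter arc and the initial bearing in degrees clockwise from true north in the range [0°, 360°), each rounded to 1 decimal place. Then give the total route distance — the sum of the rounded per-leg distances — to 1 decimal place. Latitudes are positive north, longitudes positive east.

Leg 1: dist=18426.2 km, bearing=47.7°
Leg 2: dist=5998.7 km, bearing=168.3°
Leg 3: dist=4582.9 km, bearing=339.1°
Leg 4: dist=10601.8 km, bearing=303.0°
Leg 5: dist=10442.2 km, bearing=163.2°
Leg 6: dist=11210.9 km, bearing=342.8°
Leg 7: dist=9026.9 km, bearing=51.7°
Total: 70289.6 km

Leg 1: φ1=-1.2898036, φ2=1.3565607, Δφ=2.6463642, Δλ=2.1095236 rad; a=sin²(Δφ/2)+cosφ1·cosφ2·sin²(Δλ/2)=0.9845317466; c=2·atan2(√a, √(1-a))=2.892204013; dist=6371·c=18426.232 ≈ 18426.2 km; running total=18426.2 km
Leg 1 bearing: y=sinΔλ·cosφ2=0.18248838, x=cosφ1·sinφ2-sinφ1·cosφ2·cosΔλ=0.16617442; θ=atan2(y, x)=47.6789° ≈ 47.7°
Leg 2: φ1=1.3565607, φ2=0.4189174, Δφ=-0.9376432, Δλ=0.1806486 rad; a=sin²(Δφ/2)+cosφ1·cosφ2·sin²(Δλ/2)=0.2057354051; c=2·atan2(√a, √(1-a))=0.941557931; dist=6371·c=5998.666 ≈ 5998.7 km; running total=24424.9 km
Leg 2 bearing: y=sinΔλ·cosφ2=0.16413173, x=cosφ1·sinφ2-sinφ1·cosφ2·cosΔλ=-0.79164018; θ=atan2(y, x)=168.2868° ≈ 168.3°
Leg 3: φ1=0.4189174, φ2=1.0518785, Δφ=0.6329611, Δλ=-0.4934098 rad; a=sin²(Δφ/2)+cosφ1·cosφ2·sin²(Δλ/2)=0.1238798969; c=2·atan2(√a, √(1-a))=0.719340839; dist=6371·c=4582.920 ≈ 4582.9 km; running total=29007.8 km
Leg 3 bearing: y=sinΔλ·cosφ2=-0.23489325, x=cosφ1·sinφ2-sinφ1·cosφ2·cosΔλ=0.61559713; θ=atan2(y, x)=-20.8853° <0 so +360° → 339.1147° ≈ 339.1°
Leg 4: φ1=1.0518785, φ2=0.1889336, Δφ=-0.8629449, Δλ=-2.1247132 rad; a=sin²(Δφ/2)+cosφ1·cosφ2·sin²(Δλ/2)=0.5465731283; c=2·atan2(√a, √(1-a))=1.664077805; dist=6371·c=10601.840 ≈ 10601.8 km; running total=39609.6 km
Leg 4 bearing: y=sinΔλ·cosφ2=-0.83533661, x=cosφ1·sinφ2-sinφ1·cosφ2·cosΔλ=0.54179011; θ=atan2(y, x)=-57.0330° <0 so +360° → 302.9670° ≈ 303.0°
Leg 5: φ1=0.1889336, φ2=-1.2557487, Δφ=-1.4446823, Δλ=1.1996032 rad; a=sin²(Δφ/2)+cosφ1·cosφ2·sin²(Δλ/2)=0.5340862478; c=2·atan2(√a, √(1-a))=1.639021738; dist=6371·c=10442.207 ≈ 10442.2 km; running total=50051.8 km
Leg 5 bearing: y=sinΔλ·cosφ2=0.28875870, x=cosφ1·sinφ2-sinφ1·cosφ2·cosΔλ=-0.95497169; θ=atan2(y, x)=163.1760° ≈ 163.2°
Leg 6: φ1=-1.2557487, φ2=0.4884461, Δφ=1.7441948, Δλ=-0.3351364 rad; a=sin²(Δφ/2)+cosφ1·cosφ2·sin²(Δλ/2)=0.5938769878; c=2·atan2(√a, √(1-a))=1.759671281; dist=6371·c=11210.866 ≈ 11210.9 km; running total=61262.7 km
Leg 6 bearing: y=sinΔλ·cosφ2=-0.29043765, x=cosφ1·sinφ2-sinφ1·cosφ2·cosΔλ=0.93829335; θ=atan2(y, x)=-17.1993° <0 so +360° → 342.8007° ≈ 342.8°
Leg 7: φ1=0.4884461, φ2=0.6592109, Δφ=0.1707648, Δλ=1.7640968 rad; a=sin²(Δφ/2)+cosφ1·cosφ2·sin²(Δλ/2)=0.4233388336; c=2·atan2(√a, √(1-a))=1.416866839; dist=6371·c=9026.859 ≈ 9026.9 km; running total=70289.6 km
Leg 7 bearing: y=sinΔλ·cosφ2=0.77575366, x=cosφ1·sinφ2-sinφ1·cosφ2·cosΔλ=0.61212623; θ=atan2(y, x)=51.7240° ≈ 51.7°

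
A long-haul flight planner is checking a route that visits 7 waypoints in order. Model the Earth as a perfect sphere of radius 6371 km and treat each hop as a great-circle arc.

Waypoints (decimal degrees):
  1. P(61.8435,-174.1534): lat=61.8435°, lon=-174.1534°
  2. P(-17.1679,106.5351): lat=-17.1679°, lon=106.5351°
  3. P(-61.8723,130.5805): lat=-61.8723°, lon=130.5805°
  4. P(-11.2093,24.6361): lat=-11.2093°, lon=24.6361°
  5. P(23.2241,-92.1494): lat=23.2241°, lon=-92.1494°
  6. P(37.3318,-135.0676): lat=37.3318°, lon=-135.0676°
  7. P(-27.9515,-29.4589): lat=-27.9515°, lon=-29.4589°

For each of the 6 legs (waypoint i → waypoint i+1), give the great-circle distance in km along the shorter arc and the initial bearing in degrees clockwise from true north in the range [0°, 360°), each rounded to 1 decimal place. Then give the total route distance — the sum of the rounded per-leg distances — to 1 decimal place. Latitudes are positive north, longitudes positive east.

Leg 1: dist=11138.7 km, bearing=252.5°
Leg 2: dist=5315.7 km, bearing=165.0°
Leg 3: dist=9724.6 km, bearing=250.8°
Leg 4: dist=13218.2 km, bearing=290.5°
Leg 5: dist=4365.9 km, bearing=301.2°
Leg 6: dist=13148.2 km, bearing=105.0°
Total: 56911.3 km

Leg 1: φ1=1.0793727, φ2=-0.2996364, Δφ=-1.3790091, Δλ=4.8989385 rad; a=sin²(Δφ/2)+cosφ1·cosφ2·sin²(Δλ/2)=0.5883112965; c=2·atan2(√a, √(1-a))=1.748350362; dist=6371·c=11138.740 ≈ 11138.7 km; running total=11138.7 km
Leg 1 bearing: y=sinΔλ·cosφ2=-0.93886697, x=cosφ1·sinφ2-sinφ1·cosφ2·cosΔλ=-0.29552203; θ=atan2(y, x)=-107.4722° <0 so +360° → 252.5278° ≈ 252.5°
Leg 2: φ1=-0.2996364, φ2=-1.0798754, Δφ=-0.7802390, Δλ=0.4196714 rad; a=sin²(Δφ/2)+cosφ1·cosφ2·sin²(Δλ/2)=0.1641709044; c=2·atan2(√a, √(1-a))=0.834351609; dist=6371·c=5315.654 ≈ 5315.7 km; running total=16454.4 km
Leg 2 bearing: y=sinΔλ·cosφ2=0.19209243, x=cosφ1·sinφ2-sinφ1·cosφ2·cosΔλ=-0.71552482; θ=atan2(y, x)=164.9725° ≈ 165.0°
Leg 3: φ1=-1.0798754, φ2=-0.1956392, Δφ=0.8842362, Δλ=-1.8490786 rad; a=sin²(Δφ/2)+cosφ1·cosφ2·sin²(Δλ/2)=0.4778000821; c=2·atan2(√a, √(1-a))=1.526381890; dist=6371·c=9724.579 ≈ 9724.6 km; running total=26179.0 km
Leg 3 bearing: y=sinΔλ·cosφ2=-0.94318623, x=cosφ1·sinφ2-sinφ1·cosφ2·cosΔλ=-0.32928466; θ=atan2(y, x)=-109.2451° <0 so +360° → 250.7549° ≈ 250.8°
Leg 4: φ1=-0.1956392, φ2=0.4053370, Δφ=0.6009762, Δλ=-2.0382915 rad; a=sin²(Δφ/2)+cosφ1·cosφ2·sin²(Δλ/2)=0.7414449285; c=2·atan2(√a, √(1-a))=2.074748173; dist=6371·c=13218.221 ≈ 13218.2 km; running total=39397.2 km
Leg 4 bearing: y=sinΔλ·cosφ2=-0.82036403, x=cosφ1·sinφ2-sinφ1·cosφ2·cosΔλ=0.30630091; θ=atan2(y, x)=-69.5258° <0 so +360° → 290.4742° ≈ 290.5°
Leg 5: φ1=0.4053370, φ2=0.6515628, Δφ=0.2462258, Δλ=-0.7490639 rad; a=sin²(Δφ/2)+cosφ1·cosφ2·sin²(Δλ/2)=0.1128757313; c=2·atan2(√a, √(1-a))=0.685269462; dist=6371·c=4365.852 ≈ 4365.9 km; running total=43763.1 km
Leg 5 bearing: y=sinΔλ·cosφ2=-0.54145136, x=cosφ1·sinφ2-sinφ1·cosφ2·cosΔλ=0.32767305; θ=atan2(y, x)=-58.8187° <0 so +360° → 301.1813° ≈ 301.2°
Leg 6: φ1=0.6515628, φ2=-0.4878457, Δφ=-1.1394085, Δλ=1.8432195 rad; a=sin²(Δφ/2)+cosφ1·cosφ2·sin²(Δλ/2)=0.7366174204; c=2·atan2(√a, √(1-a))=2.063755547; dist=6371·c=13148.187 ≈ 13148.2 km; running total=56911.3 km
Leg 6 bearing: y=sinΔλ·cosφ2=0.85076845, x=cosφ1·sinφ2-sinφ1·cosφ2·cosΔλ=-0.22856473; θ=atan2(y, x)=105.0378° ≈ 105.0°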